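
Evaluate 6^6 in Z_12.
By repeated squaring (mod 12): 6^{1}≡6, 6^{2}≡0, 6^{4}≡0. Then 6^{6} = 6^{4+2} ≡ 0 × 0 ≡ 0 (mod 12)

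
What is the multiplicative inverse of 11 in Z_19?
Since 19 is prime, by Fermat 11^(-1) ≡ 11^{17} ≡ 7 (mod 19). Verify: 11 × 7 = 77 ≡ 1 (mod 19)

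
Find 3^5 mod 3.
By repeated squaring mod 3: 3^{1}≡0, 3^{2}≡0, 3^{4}≡0. Then 3^{5} = 3^{4+1} ≡ 0 × 0 ≡ 0 mod 3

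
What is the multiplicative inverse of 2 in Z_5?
Since 5 is prime, by Fermat 2^(-1) ≡ 2^{3} ≡ 3 (mod 5). Verify: 2 × 3 = 6 ≡ 1 (mod 5)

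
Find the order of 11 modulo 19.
Powers of 11 mod 19: 11^1≡11, 11^2≡7, 11^3≡1. ord_19(11) = 3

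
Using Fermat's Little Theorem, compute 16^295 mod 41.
By Fermat: 16^{40} ≡ 1 (mod 41). 295 ≡ 15 (mod 40). So 16^{295} ≡ 16^{15} ≡ 1 (mod 41)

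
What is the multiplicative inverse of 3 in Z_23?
Since 23 is prime, by Fermat 3^(-1) ≡ 3^{21} ≡ 8 (mod 23). Verify: 3 × 8 = 24 ≡ 1 (mod 23)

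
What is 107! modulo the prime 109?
(108)! = (107)! × (108) ≡ -1 mod 109. So (107)! ≡ -1 × (108)^(-1) ≡ (-1)×(-1) = 1 mod 109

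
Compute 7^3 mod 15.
7^{3} = 343 ≡ 13 mod 15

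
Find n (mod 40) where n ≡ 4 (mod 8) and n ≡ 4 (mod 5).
M = 8 × 5 = 40. M₁ = 5, y₁ ≡ 5 (mod 8). M₂ = 8, y₂ ≡ 2 (mod 5). n = 4×5×5 + 4×8×2 ≡ 4 (mod 40)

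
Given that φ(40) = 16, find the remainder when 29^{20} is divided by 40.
By Euler: 29^{16} ≡ 1 (mod 40) since gcd(29, 40) = 1. 20 = 1×16 + 4. So 29^{20} ≡ 29^{4} ≡ 1 (mod 40)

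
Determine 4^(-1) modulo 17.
Since 17 is prime, by Fermat 4^(-1) ≡ 4^{15} ≡ 13 mod 17. Verify: 4 × 13 = 52 ≡ 1 mod 17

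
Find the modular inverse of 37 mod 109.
Since 109 is prime, by Fermat 37^(-1) ≡ 37^{107} ≡ 56 mod 109. Verify: 37 × 56 = 2072 ≡ 1 mod 109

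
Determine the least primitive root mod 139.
g = 2. For each prime q|138: 2^{69}≡138, 2^{46}≡96, 2^{6}≡64, none ≡ 1, so ord_139(2) = 138 and 2 is a primitive root.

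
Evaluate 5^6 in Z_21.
By repeated squaring mod 21: 5^{1}≡5, 5^{2}≡4, 5^{4}≡16. Then 5^{6} = 5^{4+2} ≡ 16 × 4 ≡ 1 mod 21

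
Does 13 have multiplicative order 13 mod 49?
Powers of 13 mod 49: 13^1≡13, 13^2≡22, 13^3≡41, 13^4≡43, 13^5≡20, 13^6≡15, 13^7≡48, 13^8≡36, 13^9≡27, 13^10≡8, 13^11≡6, 13^12≡29, 13^13≡34, 13^14≡1. 13^13≡34≢1, so ord ≠ 13. No, the actual order is 14.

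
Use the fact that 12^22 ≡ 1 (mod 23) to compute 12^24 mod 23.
By Fermat: 12^{22} ≡ 1 (mod 23). So 12^{24} = 12^{22} · 12^{2} ≡ 12^{2} ≡ 6 (mod 23)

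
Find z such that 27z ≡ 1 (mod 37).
Since 37 is prime, by Fermat 27^(-1) ≡ 27^{35} ≡ 11 (mod 37). Verify: 27 × 11 = 297 ≡ 1 (mod 37)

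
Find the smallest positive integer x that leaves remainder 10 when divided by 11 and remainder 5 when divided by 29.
M = 11 × 29 = 319. M₁ = 29, y₁ ≡ 8 mod 11. M₂ = 11, y₂ ≡ 8 mod 29. x = 10×29×8 + 5×11×8 ≡ 208 mod 319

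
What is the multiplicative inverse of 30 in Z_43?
Since 43 is prime, by Fermat 30^(-1) ≡ 30^{41} ≡ 33 mod 43. Verify: 30 × 33 = 990 ≡ 1 mod 43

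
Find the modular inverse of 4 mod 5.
Since 5 is prime, by Fermat 4^(-1) ≡ 4^{3} ≡ 4 (mod 5). Verify: 4 × 4 = 16 ≡ 1 (mod 5)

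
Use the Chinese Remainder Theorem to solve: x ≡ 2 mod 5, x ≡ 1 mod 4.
M = 5 × 4 = 20. M₁ = 4, y₁ ≡ 4 mod 5. M₂ = 5, y₂ ≡ 1 mod 4. x = 2×4×4 + 1×5×1 ≡ 17 mod 20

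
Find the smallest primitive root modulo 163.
g = 2. For each prime q|162: 2^{81}≡162, 2^{54}≡104, none ≡ 1, so ord_163(2) = 162 and 2 is a primitive root.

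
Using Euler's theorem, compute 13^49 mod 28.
By Euler: 13^{12} ≡ 1 (mod 28) since gcd(13, 28) = 1. 49 = 4×12 + 1. So 13^{49} ≡ 13^{1} ≡ 13 (mod 28)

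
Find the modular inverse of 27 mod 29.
Since 29 is prime, by Fermat 27^(-1) ≡ 27^{27} ≡ 14 mod 29. Verify: 27 × 14 = 378 ≡ 1 mod 29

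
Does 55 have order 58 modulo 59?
ord_59(55) divides 58. For each prime q|58: 55^{29}≡58, 55^{2}≡16, none ≡ 1. So 55 has order 58 and is a primitive root mod 59.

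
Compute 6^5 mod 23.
By repeated squaring mod 23: 6^{1}≡6, 6^{2}≡13, 6^{4}≡8. Then 6^{5} = 6^{4+1} ≡ 8 × 6 ≡ 2 mod 23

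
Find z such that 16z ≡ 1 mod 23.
Since 23 is prime, by Fermat 16^(-1) ≡ 16^{21} ≡ 13 mod 23. Verify: 16 × 13 = 208 ≡ 1 mod 23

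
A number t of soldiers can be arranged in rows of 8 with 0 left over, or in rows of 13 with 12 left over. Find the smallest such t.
M = 8 × 13 = 104. M₁ = 13, y₁ ≡ 5 mod 8. M₂ = 8, y₂ ≡ 5 mod 13. t = 0×13×5 + 12×8×5 ≡ 64 mod 104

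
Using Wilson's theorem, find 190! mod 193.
(192)! = (190)! × (191) × (192) ≡ -1 mod 193. So (190)! ≡ -1 × [(192)(191)]^(-1) ≡ 96 mod 193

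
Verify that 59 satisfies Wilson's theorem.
(58)! mod 59 = 58. Since this equals -1 (mod 59), Wilson confirms 59 is prime.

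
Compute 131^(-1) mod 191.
Since 191 is prime, by Fermat 131^(-1) ≡ 131^{189} ≡ 35 mod 191. Verify: 131 × 35 = 4585 ≡ 1 mod 191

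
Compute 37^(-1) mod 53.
Since 53 is prime, by Fermat 37^(-1) ≡ 37^{51} ≡ 43 mod 53. Verify: 37 × 43 = 1591 ≡ 1 mod 53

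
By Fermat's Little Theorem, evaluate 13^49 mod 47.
By Fermat: 13^{46} ≡ 1 mod 47. So 13^{49} = 13^{46} · 13^{3} ≡ 13^{3} ≡ 35 mod 47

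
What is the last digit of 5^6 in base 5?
By repeated squaring mod 5: 5^{1}≡0, 5^{2}≡0, 5^{4}≡0. Then 5^{6} = 5^{4+2} ≡ 0 × 0 ≡ 0 mod 5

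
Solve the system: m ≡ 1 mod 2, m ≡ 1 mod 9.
M = 2 × 9 = 18. M₁ = 9, y₁ ≡ 1 mod 2. M₂ = 2, y₂ ≡ 5 mod 9. m = 1×9×1 + 1×2×5 ≡ 1 mod 18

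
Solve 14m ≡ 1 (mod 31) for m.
Since 31 is prime, by Fermat 14^(-1) ≡ 14^{29} ≡ 20 (mod 31). Verify: 14 × 20 = 280 ≡ 1 (mod 31)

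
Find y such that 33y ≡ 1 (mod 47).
Since 47 is prime, by Fermat 33^(-1) ≡ 33^{45} ≡ 10 (mod 47). Verify: 33 × 10 = 330 ≡ 1 (mod 47)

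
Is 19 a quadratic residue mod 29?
By Euler's criterion: 19^{14} ≡ 28 (mod 29). Since this equals -1 (≡ 28), 19 is not a QR.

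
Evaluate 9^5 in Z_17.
By repeated squaring mod 17: 9^{1}≡9, 9^{2}≡13, 9^{4}≡16. Then 9^{5} = 9^{4+1} ≡ 16 × 9 ≡ 8 mod 17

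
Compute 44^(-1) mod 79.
Since 79 is prime, by Fermat 44^(-1) ≡ 44^{77} ≡ 9 mod 79. Verify: 44 × 9 = 396 ≡ 1 mod 79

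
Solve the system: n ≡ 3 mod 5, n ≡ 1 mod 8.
M = 5 × 8 = 40. M₁ = 8, y₁ ≡ 2 mod 5. M₂ = 5, y₂ ≡ 5 mod 8. n = 3×8×2 + 1×5×5 ≡ 33 mod 40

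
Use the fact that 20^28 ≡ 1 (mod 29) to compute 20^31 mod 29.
By Fermat: 20^{28} ≡ 1 (mod 29). So 20^{31} = 20^{28} · 20^{3} ≡ 20^{3} ≡ 25 (mod 29)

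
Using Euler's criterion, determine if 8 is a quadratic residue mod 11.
By Euler's criterion: 8^{5} ≡ 10 (mod 11). Since this equals -1 (≡ 10), 8 is not a QR.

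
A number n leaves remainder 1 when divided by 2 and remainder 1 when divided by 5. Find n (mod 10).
M = 2 × 5 = 10. M₁ = 5, y₁ ≡ 1 (mod 2). M₂ = 2, y₂ ≡ 3 (mod 5). n = 1×5×1 + 1×2×3 ≡ 1 (mod 10)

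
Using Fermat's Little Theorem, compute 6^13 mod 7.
By Fermat: 6^{6} ≡ 1 (mod 7). 13 = 2×6 + 1. So 6^{13} ≡ 6^{1} ≡ 6 (mod 7)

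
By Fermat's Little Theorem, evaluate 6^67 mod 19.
By Fermat: 6^{18} ≡ 1 mod 19. 67 = 3×18 + 13. So 6^{67} ≡ 6^{13} ≡ 4 mod 19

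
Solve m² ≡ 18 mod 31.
The square roots of 18 mod 31 are 7 and 24. Verify: 7² = 49 ≡ 18 mod 31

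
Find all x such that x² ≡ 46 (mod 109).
The square roots of 46 mod 109 are 68 and 41. Verify: 68² = 4624 ≡ 46 (mod 109)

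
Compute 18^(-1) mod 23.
Since 23 is prime, by Fermat 18^(-1) ≡ 18^{21} ≡ 9 mod 23. Verify: 18 × 9 = 162 ≡ 1 mod 23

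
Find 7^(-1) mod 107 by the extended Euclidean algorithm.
Extended GCD: 7(46) + 107(-3) = 1. So 7^(-1) ≡ 46 mod 107. Verify: 7 × 46 = 322 ≡ 1 mod 107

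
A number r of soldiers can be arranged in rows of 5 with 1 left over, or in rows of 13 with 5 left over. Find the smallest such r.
M = 5 × 13 = 65. M₁ = 13, y₁ ≡ 2 mod 5. M₂ = 5, y₂ ≡ 8 mod 13. r = 1×13×2 + 5×5×8 ≡ 31 mod 65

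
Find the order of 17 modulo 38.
Powers of 17 mod 38: 17^1≡17, 17^2≡23, 17^3≡11, 17^4≡35, 17^5≡25, 17^6≡7, 17^7≡5, 17^8≡9, 17^9≡1. Order = 9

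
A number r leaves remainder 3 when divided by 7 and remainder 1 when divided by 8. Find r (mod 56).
M = 7 × 8 = 56. M₁ = 8, y₁ ≡ 1 (mod 7). M₂ = 7, y₂ ≡ 7 (mod 8). r = 3×8×1 + 1×7×7 ≡ 17 (mod 56)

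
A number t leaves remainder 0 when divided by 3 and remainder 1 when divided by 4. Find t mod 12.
M = 3 × 4 = 12. M₁ = 4, y₁ ≡ 1 mod 3. M₂ = 3, y₂ ≡ 3 mod 4. t = 0×4×1 + 1×3×3 ≡ 9 mod 12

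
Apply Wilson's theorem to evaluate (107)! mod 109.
(108)! = (107)! × (108) ≡ -1 mod 109. So (107)! ≡ -1 × (108)^(-1) ≡ (-1)×(-1) = 1 mod 109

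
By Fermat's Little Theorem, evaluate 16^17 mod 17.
By Fermat: 16^{16} ≡ 1 (mod 17). So 16^{17} = 16^{16} · 16^{1} ≡ 16^{1} ≡ 16 (mod 17)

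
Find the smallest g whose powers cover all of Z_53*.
g = 2. Powers: [2, 4, 8, 16, 32, 11, 22, ...] generates all 52 non-zero residues.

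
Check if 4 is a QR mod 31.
By Euler's criterion: 4^{15} ≡ 1 (mod 31). Since this equals 1, 4 is a QR.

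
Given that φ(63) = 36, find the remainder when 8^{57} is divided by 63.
By Euler: 8^{36} ≡ 1 mod 63 since gcd(8, 63) = 1. 57 = 1×36 + 21. So 8^{57} ≡ 8^{21} ≡ 8 mod 63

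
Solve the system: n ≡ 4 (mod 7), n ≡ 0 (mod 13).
M = 7 × 13 = 91. M₁ = 13, y₁ ≡ 6 (mod 7). M₂ = 7, y₂ ≡ 2 (mod 13). n = 4×13×6 + 0×7×2 ≡ 39 (mod 91)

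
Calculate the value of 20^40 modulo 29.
Using Fermat: 20^{28} ≡ 1 (mod 29). 40 ≡ 12 (mod 28). So 20^{40} ≡ 20^{12} ≡ 24 (mod 29)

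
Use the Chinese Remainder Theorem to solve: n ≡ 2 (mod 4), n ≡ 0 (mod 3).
M = 4 × 3 = 12. M₁ = 3, y₁ ≡ 3 (mod 4). M₂ = 4, y₂ ≡ 1 (mod 3). n = 2×3×3 + 0×4×1 ≡ 6 (mod 12)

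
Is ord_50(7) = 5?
Powers of 7 mod 50: 7^1≡7, 7^2≡49, 7^3≡43, 7^4≡1. Already 7^4≡1, so the order is 4 < 5. No, the actual order is 4.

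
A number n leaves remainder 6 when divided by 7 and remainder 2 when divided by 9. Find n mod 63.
M = 7 × 9 = 63. M₁ = 9, y₁ ≡ 4 mod 7. M₂ = 7, y₂ ≡ 4 mod 9. n = 6×9×4 + 2×7×4 ≡ 20 mod 63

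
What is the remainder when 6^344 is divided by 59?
Using Fermat: 6^{58} ≡ 1 mod 59. 344 ≡ 54 mod 58. So 6^{344} ≡ 6^{54} ≡ 29 mod 59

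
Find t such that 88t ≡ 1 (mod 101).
Since 101 is prime, by Fermat 88^(-1) ≡ 88^{99} ≡ 31 (mod 101). Verify: 88 × 31 = 2728 ≡ 1 (mod 101)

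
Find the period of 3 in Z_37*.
Powers of 3 mod 37: 3^1≡3, 3^2≡9, 3^3≡27, 3^4≡7, 3^5≡21, 3^6≡26, 3^7≡4, 3^8≡12, 3^9≡36, 3^10≡34, 3^11≡28, 3^12≡10, 3^13≡30, 3^14≡16, 3^15≡11, 3^16≡33, 3^17≡25, 3^18≡1. ord_37(3) = 18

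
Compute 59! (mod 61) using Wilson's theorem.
(60)! = (59)! × (60) ≡ -1 (mod 61). So (59)! ≡ -1 × (60)^(-1) ≡ (-1)×(-1) = 1 (mod 61)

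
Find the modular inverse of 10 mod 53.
Since 53 is prime, by Fermat 10^(-1) ≡ 10^{51} ≡ 16 mod 53. Verify: 10 × 16 = 160 ≡ 1 mod 53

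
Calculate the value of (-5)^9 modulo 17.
By repeated squaring (mod 17): (-5)^{1}≡12, (-5)^{2}≡8, (-5)^{4}≡13, (-5)^{8}≡16. Then (-5)^{9} = (-5)^{8+1} ≡ 16 × 12 ≡ 5 (mod 17)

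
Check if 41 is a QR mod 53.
By Euler's criterion: 41^{26} ≡ 52 (mod 53). Since this equals -1 (≡ 52), 41 is not a QR.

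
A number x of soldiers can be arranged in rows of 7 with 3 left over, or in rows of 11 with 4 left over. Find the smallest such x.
M = 7 × 11 = 77. M₁ = 11, y₁ ≡ 2 (mod 7). M₂ = 7, y₂ ≡ 8 (mod 11). x = 3×11×2 + 4×7×8 ≡ 59 (mod 77)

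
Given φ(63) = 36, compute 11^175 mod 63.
By Euler: 11^{36} ≡ 1 (mod 63) since gcd(11, 63) = 1. 175 = 4×36 + 31. So 11^{175} ≡ 11^{31} ≡ 11 (mod 63)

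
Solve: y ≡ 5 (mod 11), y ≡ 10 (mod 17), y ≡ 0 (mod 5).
M = 11 × 17 × 5 = 935. M₁ = 85, y₁ ≡ 7 (mod 11). M₂ = 55, y₂ ≡ 13 (mod 17). M₃ = 187, y₃ ≡ 3 (mod 5). y = 5×85×7 + 10×55×13 + 0×187×3 ≡ 775 (mod 935)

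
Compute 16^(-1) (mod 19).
Since 19 is prime, by Fermat 16^(-1) ≡ 16^{17} ≡ 6 (mod 19). Verify: 16 × 6 = 96 ≡ 1 (mod 19)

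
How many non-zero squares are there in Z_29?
Exactly half the non-zero residues mod a prime are QRs: (29-1)/2 = 14.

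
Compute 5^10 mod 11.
Using Fermat: 5^{10} ≡ 1 mod 11. 10 ≡ 0 mod 10. So 5^{10} ≡ 5^{0} ≡ 1 mod 11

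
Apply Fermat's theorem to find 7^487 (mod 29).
By Fermat: 7^{28} ≡ 1 (mod 29). 487 ≡ 11 (mod 28). So 7^{487} ≡ 7^{11} ≡ 23 (mod 29)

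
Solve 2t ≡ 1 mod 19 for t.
Since 19 is prime, by Fermat 2^(-1) ≡ 2^{17} ≡ 10 mod 19. Verify: 2 × 10 = 20 ≡ 1 mod 19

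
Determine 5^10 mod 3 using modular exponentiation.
Using Fermat: 5^{2} ≡ 1 mod 3. 10 ≡ 0 mod 2. So 5^{10} ≡ 5^{0} ≡ 1 mod 3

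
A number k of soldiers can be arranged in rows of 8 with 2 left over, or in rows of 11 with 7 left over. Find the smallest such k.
M = 8 × 11 = 88. M₁ = 11, y₁ ≡ 3 mod 8. M₂ = 8, y₂ ≡ 7 mod 11. k = 2×11×3 + 7×8×7 ≡ 18 mod 88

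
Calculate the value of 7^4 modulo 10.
7^{4} = 2401 ≡ 1 (mod 10)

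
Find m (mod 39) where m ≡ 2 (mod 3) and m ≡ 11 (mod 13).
M = 3 × 13 = 39. M₁ = 13, y₁ ≡ 1 (mod 3). M₂ = 3, y₂ ≡ 9 (mod 13). m = 2×13×1 + 11×3×9 ≡ 11 (mod 39)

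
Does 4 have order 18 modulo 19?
4^{9} ≡ 1 (mod 19) and 9 < 18, so ord_19(4) = 9 ≠ 18 and 4 is not a primitive root.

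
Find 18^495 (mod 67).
Using Fermat: 18^{66} ≡ 1 (mod 67). 495 ≡ 33 (mod 66). So 18^{495} ≡ 18^{33} ≡ 66 (mod 67)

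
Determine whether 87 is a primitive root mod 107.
87^{53} ≡ 1 mod 107 and 53 < 106, so ord_107(87) = 53 ≠ 106 and 87 is not a primitive root.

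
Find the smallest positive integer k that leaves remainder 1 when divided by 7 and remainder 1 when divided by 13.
M = 7 × 13 = 91. M₁ = 13, y₁ ≡ 6 (mod 7). M₂ = 7, y₂ ≡ 2 (mod 13). k = 1×13×6 + 1×7×2 ≡ 1 (mod 91)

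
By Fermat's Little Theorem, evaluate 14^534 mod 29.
By Fermat: 14^{28} ≡ 1 mod 29. 534 ≡ 2 mod 28. So 14^{534} ≡ 14^{2} ≡ 22 mod 29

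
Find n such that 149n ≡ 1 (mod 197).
Since 197 is prime, by Fermat 149^(-1) ≡ 149^{195} ≡ 119 (mod 197). Verify: 149 × 119 = 17731 ≡ 1 (mod 197)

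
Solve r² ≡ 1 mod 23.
The square roots of 1 mod 23 are 1 and 22. Verify: 1² = 1 ≡ 1 mod 23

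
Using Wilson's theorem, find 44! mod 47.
(46)! = (44)! × (45) × (46) ≡ -1 mod 47. So (44)! ≡ -1 × [(46)(45)]^(-1) ≡ 23 mod 47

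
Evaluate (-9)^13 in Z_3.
By repeated squaring (mod 3): (-9)^{1}≡0, (-9)^{2}≡0, (-9)^{4}≡0, (-9)^{8}≡0. Then (-9)^{13} = (-9)^{8+4+1} ≡ 0 × 0 × 0 ≡ 0 (mod 3)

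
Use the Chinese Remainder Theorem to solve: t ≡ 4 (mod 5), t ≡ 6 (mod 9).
M = 5 × 9 = 45. M₁ = 9, y₁ ≡ 4 (mod 5). M₂ = 5, y₂ ≡ 2 (mod 9). t = 4×9×4 + 6×5×2 ≡ 24 (mod 45)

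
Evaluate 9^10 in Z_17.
By repeated squaring (mod 17): 9^{1}≡9, 9^{2}≡13, 9^{4}≡16, 9^{8}≡1. Then 9^{10} = 9^{8+2} ≡ 1 × 13 ≡ 13 (mod 17)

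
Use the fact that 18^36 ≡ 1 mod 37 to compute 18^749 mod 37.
By Fermat: 18^{36} ≡ 1 mod 37. 749 ≡ 29 mod 36. So 18^{749} ≡ 18^{29} ≡ 20 mod 37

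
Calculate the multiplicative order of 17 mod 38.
Powers of 17 mod 38: 17^1≡17, 17^2≡23, 17^3≡11, 17^4≡35, 17^5≡25, 17^6≡7, 17^7≡5, 17^8≡9, 17^9≡1. Order = 9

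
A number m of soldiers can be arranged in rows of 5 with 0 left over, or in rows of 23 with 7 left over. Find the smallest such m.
M = 5 × 23 = 115. M₁ = 23, y₁ ≡ 2 (mod 5). M₂ = 5, y₂ ≡ 14 (mod 23). m = 0×23×2 + 7×5×14 ≡ 30 (mod 115)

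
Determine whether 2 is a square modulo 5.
By Euler's criterion: 2^{2} ≡ 4 (mod 5). Since this equals -1 (≡ 4), 2 is not a QR.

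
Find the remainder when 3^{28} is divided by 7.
By Fermat: 3^{6} ≡ 1 (mod 7). 28 = 4×6 + 4. So 3^{28} ≡ 3^{4} ≡ 4 (mod 7)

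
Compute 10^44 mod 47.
By repeated squaring mod 47: 10^{1}≡10, 10^{2}≡6, 10^{4}≡36, 10^{8}≡27, 10^{16}≡24, 10^{32}≡12. Then 10^{44} = 10^{32+8+4} ≡ 12 × 27 × 36 ≡ 8 mod 47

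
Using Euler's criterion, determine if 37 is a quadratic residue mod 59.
By Euler's criterion: 37^{29} ≡ 58 (mod 59). Since this equals -1 (≡ 58), 37 is not a QR.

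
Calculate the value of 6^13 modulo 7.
Using Fermat: 6^{6} ≡ 1 (mod 7). 13 ≡ 1 (mod 6). So 6^{13} ≡ 6^{1} ≡ 6 (mod 7)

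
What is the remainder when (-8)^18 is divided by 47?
By repeated squaring (mod 47): (-8)^{1}≡39, (-8)^{2}≡17, (-8)^{4}≡7, (-8)^{8}≡2, (-8)^{16}≡4. Then (-8)^{18} = (-8)^{16+2} ≡ 4 × 17 ≡ 21 (mod 47)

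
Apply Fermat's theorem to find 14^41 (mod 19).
By Fermat: 14^{18} ≡ 1 (mod 19). 41 = 2×18 + 5. So 14^{41} ≡ 14^{5} ≡ 10 (mod 19)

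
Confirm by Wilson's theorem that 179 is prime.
(178)! mod 179 = 178. Since this equals -1 mod 179, Wilson confirms 179 is prime.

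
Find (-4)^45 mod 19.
Using Fermat: (-4)^{18} ≡ 1 mod 19. 45 ≡ 9 mod 18. So (-4)^{45} ≡ (-4)^{9} ≡ 18 mod 19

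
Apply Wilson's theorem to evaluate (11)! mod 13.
(12)! = (11)! × (12) ≡ -1 (mod 13). So (11)! ≡ -1 × (12)^(-1) ≡ (-1)×(-1) = 1 (mod 13)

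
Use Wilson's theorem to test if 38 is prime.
(37)! mod 38 = 0. Since 0 ≢ -1 (mod 38), 38 is not prime.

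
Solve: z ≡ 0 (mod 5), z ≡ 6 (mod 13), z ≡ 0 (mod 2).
M = 5 × 13 × 2 = 130. M₁ = 26, y₁ ≡ 1 (mod 5). M₂ = 10, y₂ ≡ 4 (mod 13). M₃ = 65, y₃ ≡ 1 (mod 2). z = 0×26×1 + 6×10×4 + 0×65×1 ≡ 110 (mod 130)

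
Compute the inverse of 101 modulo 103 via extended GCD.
Extended GCD: 101(51) + 103(-50) = 1. So 101^(-1) ≡ 51 (mod 103). Verify: 101 × 51 = 5151 ≡ 1 (mod 103)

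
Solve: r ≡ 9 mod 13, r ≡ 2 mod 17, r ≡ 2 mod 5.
M = 13 × 17 × 5 = 1105. M₁ = 85, y₁ ≡ 2 mod 13. M₂ = 65, y₂ ≡ 11 mod 17. M₃ = 221, y₃ ≡ 1 mod 5. r = 9×85×2 + 2×65×11 + 2×221×1 ≡ 87 mod 1105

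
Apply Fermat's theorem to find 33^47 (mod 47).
By Fermat: 33^{46} ≡ 1 (mod 47). So 33^{47} = 33^{46} · 33^{1} ≡ 33^{1} ≡ 33 (mod 47)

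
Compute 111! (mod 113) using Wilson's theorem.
(112)! = (111)! × (112) ≡ -1 (mod 113). So (111)! ≡ -1 × (112)^(-1) ≡ (-1)×(-1) = 1 (mod 113)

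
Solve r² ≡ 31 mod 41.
The square roots of 31 mod 41 are 20 and 21. Verify: 20² = 400 ≡ 31 mod 41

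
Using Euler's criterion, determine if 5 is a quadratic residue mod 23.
By Euler's criterion: 5^{11} ≡ 22 mod 23. Since this equals -1 (≡ 22), 5 is not a QR.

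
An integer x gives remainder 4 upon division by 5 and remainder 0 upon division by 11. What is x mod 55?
M = 5 × 11 = 55. M₁ = 11, y₁ ≡ 1 mod 5. M₂ = 5, y₂ ≡ 9 mod 11. x = 4×11×1 + 0×5×9 ≡ 44 mod 55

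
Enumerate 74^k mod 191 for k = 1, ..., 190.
74^1, 74^2, ..., 74^{190} mod 191: [74, 128, 113, 149, 139, 163, 29, 45, 83, 30, 119, 20, 143, 77, 159, 115, 106, 13, 7, 136, 132, 27, 88, 18, 186, 12, 124, 8, 19, 69, 140, 46, 157, 158, 41, 169, 91, 49, 188, 160, 189, 43, 126, 156, 84, 104, 56, 133, 101, 25, 131, 144, 151, 96, 37, 64, 152, 170, 165, 177, 110, 118, 137, 15, 155, 10, 167, 134, 175, 153, 53, 102, 99, 68, 66, 109, 44, 9, 93, 6, 62, 4, 105, 130, 70, 23, 174, 79, 116, 180, 141, 120, 94, 80, 190, 117, 63, 78, 42, 52, 28, 162, 146, 108, 161, 72, 171, 48, 114, 32, 76, 85, 178, 184, 55, 59, 164, 103, 173, 5, 179, 67, 183, 172, 122, 51, 145, 34, 33, 150, 22, 100, 142, 3, 31, 2, 148, 65, 35, 107, 87, 135, 58, 90, 166, 60, 47, 40, 95, 154, 127, 39, 21, 26, 14, 81, 73, 54, 176, 36, 181, 24, 57, 16, 38, 138, 89, 92, 123, 125, 82, 147, 182, 98, 185, 129, 187, 86, 61, 121, 168, 17, 112, 75, 11, 50, 71, 97, 111, 1]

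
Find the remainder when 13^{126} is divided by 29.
By Fermat: 13^{28} ≡ 1 mod 29. 126 = 4×28 + 14. So 13^{126} ≡ 13^{14} ≡ 1 mod 29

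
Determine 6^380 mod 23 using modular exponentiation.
Using Fermat: 6^{22} ≡ 1 mod 23. 380 ≡ 6 mod 22. So 6^{380} ≡ 6^{6} ≡ 12 mod 23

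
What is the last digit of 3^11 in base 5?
Using Fermat: 3^{4} ≡ 1 (mod 5). 11 ≡ 3 (mod 4). So 3^{11} ≡ 3^{3} ≡ 2 (mod 5)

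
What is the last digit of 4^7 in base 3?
Using Fermat: 4^{2} ≡ 1 (mod 3). 7 ≡ 1 (mod 2). So 4^{7} ≡ 4^{1} ≡ 1 (mod 3)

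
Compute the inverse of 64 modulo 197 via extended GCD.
Extended GCD: 64(-40) + 197(13) = 1. So 64^(-1) ≡ -40 ≡ 157 (mod 197). Verify: 64 × 157 = 10048 ≡ 1 (mod 197)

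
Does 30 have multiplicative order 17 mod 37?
Powers of 30 mod 37: 30^1≡30, 30^2≡12, 30^3≡27, 30^4≡33, 30^5≡28, 30^6≡26, 30^7≡3, 30^8≡16, 30^9≡36, 30^10≡7, 30^11≡25, 30^12≡10, 30^13≡4, 30^14≡9, 30^15≡11, 30^16≡34, 30^17≡21, 30^18≡1. 30^17≡21≢1, so ord ≠ 17. No, the actual order is 18.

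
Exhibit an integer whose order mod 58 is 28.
3 has order 28 mod 58 since 3^{28} ≡ 1 mod 58 and no smaller power works.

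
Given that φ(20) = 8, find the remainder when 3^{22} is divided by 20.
By Euler: 3^{8} ≡ 1 (mod 20) since gcd(3, 20) = 1. 22 = 2×8 + 6. So 3^{22} ≡ 3^{6} ≡ 9 (mod 20)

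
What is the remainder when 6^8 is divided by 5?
Using Fermat: 6^{4} ≡ 1 (mod 5). 8 ≡ 0 (mod 4). So 6^{8} ≡ 6^{0} ≡ 1 (mod 5)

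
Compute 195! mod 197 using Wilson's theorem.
(196)! = (195)! × (196) ≡ -1 mod 197. So (195)! ≡ -1 × (196)^(-1) ≡ (-1)×(-1) = 1 mod 197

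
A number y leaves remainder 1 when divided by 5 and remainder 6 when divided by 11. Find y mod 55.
M = 5 × 11 = 55. M₁ = 11, y₁ ≡ 1 mod 5. M₂ = 5, y₂ ≡ 9 mod 11. y = 1×11×1 + 6×5×9 ≡ 6 mod 55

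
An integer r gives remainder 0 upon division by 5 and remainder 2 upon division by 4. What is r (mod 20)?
M = 5 × 4 = 20. M₁ = 4, y₁ ≡ 4 (mod 5). M₂ = 5, y₂ ≡ 1 (mod 4). r = 0×4×4 + 2×5×1 ≡ 10 (mod 20)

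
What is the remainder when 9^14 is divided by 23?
By repeated squaring mod 23: 9^{1}≡9, 9^{2}≡12, 9^{4}≡6, 9^{8}≡13. Then 9^{14} = 9^{8+4+2} ≡ 13 × 6 × 12 ≡ 16 mod 23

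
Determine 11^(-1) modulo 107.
Since 107 is prime, by Fermat 11^(-1) ≡ 11^{105} ≡ 39 mod 107. Verify: 11 × 39 = 429 ≡ 1 mod 107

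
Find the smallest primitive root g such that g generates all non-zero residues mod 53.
g = 2. For each prime q|52: 2^{26}≡52, 2^{4}≡16, none ≡ 1, so ord_53(2) = 52 and 2 is a primitive root.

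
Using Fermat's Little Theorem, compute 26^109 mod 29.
By Fermat: 26^{28} ≡ 1 (mod 29). 109 = 3×28 + 25. So 26^{109} ≡ 26^{25} ≡ 15 (mod 29)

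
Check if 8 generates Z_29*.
ord_29(8) divides 28. For each prime q|28: 8^{14}≡28, 8^{4}≡7, none ≡ 1. So 8 has order 28 and is a primitive root mod 29.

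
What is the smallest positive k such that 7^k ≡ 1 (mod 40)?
Powers of 7 mod 40: 7^1≡7, 7^2≡9, 7^3≡23, 7^4≡1. So the order of 7 is 4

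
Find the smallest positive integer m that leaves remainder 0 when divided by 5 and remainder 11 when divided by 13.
M = 5 × 13 = 65. M₁ = 13, y₁ ≡ 2 mod 5. M₂ = 5, y₂ ≡ 8 mod 13. m = 0×13×2 + 11×5×8 ≡ 50 mod 65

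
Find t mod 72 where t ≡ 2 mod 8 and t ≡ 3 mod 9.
M = 8 × 9 = 72. M₁ = 9, y₁ ≡ 1 mod 8. M₂ = 8, y₂ ≡ 8 mod 9. t = 2×9×1 + 3×8×8 ≡ 66 mod 72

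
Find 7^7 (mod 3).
Using Fermat: 7^{2} ≡ 1 (mod 3). 7 ≡ 1 (mod 2). So 7^{7} ≡ 7^{1} ≡ 1 (mod 3)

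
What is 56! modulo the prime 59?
(58)! = (56)! × (57) × (58) ≡ -1 mod 59. So (56)! ≡ -1 × [(58)(57)]^(-1) ≡ 29 mod 59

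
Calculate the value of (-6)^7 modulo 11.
By repeated squaring (mod 11): (-6)^{1}≡5, (-6)^{2}≡3, (-6)^{4}≡9. Then (-6)^{7} = (-6)^{4+2+1} ≡ 9 × 3 × 5 ≡ 3 (mod 11)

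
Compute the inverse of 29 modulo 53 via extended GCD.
Extended GCD: 29(11) + 53(-6) = 1. So 29^(-1) ≡ 11 mod 53. Verify: 29 × 11 = 319 ≡ 1 mod 53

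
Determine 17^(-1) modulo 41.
Since 41 is prime, by Fermat 17^(-1) ≡ 17^{39} ≡ 29 (mod 41). Verify: 17 × 29 = 493 ≡ 1 (mod 41)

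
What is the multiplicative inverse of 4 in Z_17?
Since 17 is prime, by Fermat 4^(-1) ≡ 4^{15} ≡ 13 (mod 17). Verify: 4 × 13 = 52 ≡ 1 (mod 17)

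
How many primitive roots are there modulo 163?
There are φ(163-1) = φ(162) = 54 primitive roots modulo 163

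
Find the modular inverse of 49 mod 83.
Since 83 is prime, by Fermat 49^(-1) ≡ 49^{81} ≡ 61 mod 83. Verify: 49 × 61 = 2989 ≡ 1 mod 83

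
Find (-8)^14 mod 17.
By repeated squaring mod 17: (-8)^{1}≡9, (-8)^{2}≡13, (-8)^{4}≡16, (-8)^{8}≡1. Then (-8)^{14} = (-8)^{8+4+2} ≡ 1 × 16 × 13 ≡ 4 mod 17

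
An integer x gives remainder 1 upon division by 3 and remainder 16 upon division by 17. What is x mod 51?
M = 3 × 17 = 51. M₁ = 17, y₁ ≡ 2 mod 3. M₂ = 3, y₂ ≡ 6 mod 17. x = 1×17×2 + 16×3×6 ≡ 16 mod 51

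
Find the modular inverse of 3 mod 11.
Since 11 is prime, by Fermat 3^(-1) ≡ 3^{9} ≡ 4 (mod 11). Verify: 3 × 4 = 12 ≡ 1 (mod 11)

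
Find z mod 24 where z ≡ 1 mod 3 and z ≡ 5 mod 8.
M = 3 × 8 = 24. M₁ = 8, y₁ ≡ 2 mod 3. M₂ = 3, y₂ ≡ 3 mod 8. z = 1×8×2 + 5×3×3 ≡ 13 mod 24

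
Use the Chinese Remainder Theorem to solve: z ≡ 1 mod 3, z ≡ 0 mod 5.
M = 3 × 5 = 15. M₁ = 5, y₁ ≡ 2 mod 3. M₂ = 3, y₂ ≡ 2 mod 5. z = 1×5×2 + 0×3×2 ≡ 10 mod 15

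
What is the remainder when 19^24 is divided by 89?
By repeated squaring (mod 89): 19^{1}≡19, 19^{2}≡5, 19^{4}≡25, 19^{8}≡2, 19^{16}≡4. Then 19^{24} = 19^{16+8} ≡ 4 × 2 ≡ 8 (mod 89)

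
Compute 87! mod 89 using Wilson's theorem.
(88)! = (87)! × (88) ≡ -1 mod 89. So (87)! ≡ -1 × (88)^(-1) ≡ (-1)×(-1) = 1 mod 89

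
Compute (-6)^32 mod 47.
By repeated squaring (mod 47): (-6)^{1}≡41, (-6)^{2}≡36, (-6)^{4}≡27, (-6)^{8}≡24, (-6)^{16}≡12, (-6)^{32}≡3. So (-6)^{32} ≡ 3 (mod 47)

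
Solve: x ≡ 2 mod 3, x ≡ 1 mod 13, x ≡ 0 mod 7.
M = 3 × 13 × 7 = 273. M₁ = 91, y₁ ≡ 1 mod 3. M₂ = 21, y₂ ≡ 5 mod 13. M₃ = 39, y₃ ≡ 2 mod 7. x = 2×91×1 + 1×21×5 + 0×39×2 ≡ 14 mod 273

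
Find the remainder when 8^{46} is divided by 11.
By Fermat: 8^{10} ≡ 1 (mod 11). 46 = 4×10 + 6. So 8^{46} ≡ 8^{6} ≡ 3 (mod 11)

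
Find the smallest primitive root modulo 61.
g = 2. Powers: [2, 4, 8, 16, 32, 3, 6, 12, 24, 48, ...] generates all 60 non-zero residues.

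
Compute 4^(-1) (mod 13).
Since 13 is prime, by Fermat 4^(-1) ≡ 4^{11} ≡ 10 (mod 13). Verify: 4 × 10 = 40 ≡ 1 (mod 13)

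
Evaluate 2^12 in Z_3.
Using Fermat: 2^{2} ≡ 1 mod 3. 12 ≡ 0 mod 2. So 2^{12} ≡ 2^{0} ≡ 1 mod 3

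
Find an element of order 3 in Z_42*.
25 has order 3 mod 42 since 25^{3} ≡ 1 (mod 42) and no smaller power works.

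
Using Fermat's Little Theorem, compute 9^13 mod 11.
By Fermat: 9^{10} ≡ 1 mod 11. So 9^{13} = 9^{10} · 9^{3} ≡ 9^{3} ≡ 3 mod 11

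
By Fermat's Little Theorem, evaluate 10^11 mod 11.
By Fermat: 10^{10} ≡ 1 mod 11. So 10^{11} = 10^{10} · 10^{1} ≡ 10^{1} ≡ 10 mod 11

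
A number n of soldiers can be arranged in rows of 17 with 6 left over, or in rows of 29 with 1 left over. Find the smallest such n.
M = 17 × 29 = 493. M₁ = 29, y₁ ≡ 10 mod 17. M₂ = 17, y₂ ≡ 12 mod 29. n = 6×29×10 + 1×17×12 ≡ 465 mod 493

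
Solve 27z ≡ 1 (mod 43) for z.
Since 43 is prime, by Fermat 27^(-1) ≡ 27^{41} ≡ 8 (mod 43). Verify: 27 × 8 = 216 ≡ 1 (mod 43)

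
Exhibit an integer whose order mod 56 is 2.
13 has order 2 mod 56 since 13^{2} ≡ 1 mod 56 and no smaller power works.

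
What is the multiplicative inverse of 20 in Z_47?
Since 47 is prime, by Fermat 20^(-1) ≡ 20^{45} ≡ 40 (mod 47). Verify: 20 × 40 = 800 ≡ 1 (mod 47)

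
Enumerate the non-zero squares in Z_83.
Quadratic residues modulo 83: {1, 3, 4, 7, 9, 10, 11, 12, 16, 17, 21, 23, 25, 26, 27, 28, 29, 30, 31, 33, 36, 37, 38, 40, 41, 44, 48, 49, 51, 59, 61, 63, 64, 65, 68, 69, 70, 75, 77, 78, 81}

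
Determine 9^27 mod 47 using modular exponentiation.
By repeated squaring mod 47: 9^{1}≡9, 9^{2}≡34, 9^{4}≡28, 9^{8}≡32, 9^{16}≡37. Then 9^{27} = 9^{16+8+2+1} ≡ 37 × 32 × 34 × 9 ≡ 28 mod 47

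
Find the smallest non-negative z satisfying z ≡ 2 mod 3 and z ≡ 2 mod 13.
M = 3 × 13 = 39. M₁ = 13, y₁ ≡ 1 mod 3. M₂ = 3, y₂ ≡ 9 mod 13. z = 2×13×1 + 2×3×9 ≡ 2 mod 39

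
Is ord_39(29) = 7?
Powers of 29 mod 39: 29^1≡29, 29^2≡22, 29^3≡14, 29^4≡16, 29^5≡35, 29^6≡1. Already 29^6≡1, so the order is 6 < 7. No, the actual order is 6.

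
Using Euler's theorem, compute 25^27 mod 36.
By Euler: 25^{12} ≡ 1 mod 36 since gcd(25, 36) = 1. 27 = 2×12 + 3. So 25^{27} ≡ 25^{3} ≡ 1 mod 36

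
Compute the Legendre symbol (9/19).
(9/19) = 9^{9} mod 19 = 1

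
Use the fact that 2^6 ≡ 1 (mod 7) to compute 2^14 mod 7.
By Fermat: 2^{6} ≡ 1 (mod 7). 14 = 2×6 + 2. So 2^{14} ≡ 2^{2} ≡ 4 (mod 7)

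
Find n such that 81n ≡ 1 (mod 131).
Since 131 is prime, by Fermat 81^(-1) ≡ 81^{129} ≡ 55 (mod 131). Verify: 81 × 55 = 4455 ≡ 1 (mod 131)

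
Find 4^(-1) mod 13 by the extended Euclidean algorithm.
Extended GCD: 4(-3) + 13(1) = 1. So 4^(-1) ≡ -3 ≡ 10 mod 13. Verify: 4 × 10 = 40 ≡ 1 mod 13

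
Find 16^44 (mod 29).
Using Fermat: 16^{28} ≡ 1 (mod 29). 44 ≡ 16 (mod 28). So 16^{44} ≡ 16^{16} ≡ 24 (mod 29)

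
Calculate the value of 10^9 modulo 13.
By repeated squaring (mod 13): 10^{1}≡10, 10^{2}≡9, 10^{4}≡3, 10^{8}≡9. Then 10^{9} = 10^{8+1} ≡ 9 × 10 ≡ 12 (mod 13)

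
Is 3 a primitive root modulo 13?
3^{3} ≡ 1 mod 13 and 3 < 12, so ord_13(3) = 3 ≠ 12 and 3 is not a primitive root.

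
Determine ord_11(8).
Powers of 8 mod 11: 8^1≡8, 8^2≡9, 8^3≡6, 8^4≡4, 8^5≡10, 8^6≡3, 8^7≡2, 8^8≡5, 8^9≡7, 8^10≡1. ord_11(8) = 10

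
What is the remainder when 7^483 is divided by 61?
Using Fermat: 7^{60} ≡ 1 mod 61. 483 ≡ 3 mod 60. So 7^{483} ≡ 7^{3} ≡ 38 mod 61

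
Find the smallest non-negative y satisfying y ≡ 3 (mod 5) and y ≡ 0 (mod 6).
M = 5 × 6 = 30. M₁ = 6, y₁ ≡ 1 (mod 5). M₂ = 5, y₂ ≡ 5 (mod 6). y = 3×6×1 + 0×5×5 ≡ 18 (mod 30)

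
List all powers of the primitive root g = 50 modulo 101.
50^1, 50^2, ..., 50^{100} mod 101: [50, 76, 63, 19, 41, 30, 86, 58, 72, 65, 18, 92, 55, 23, 39, 31, 35, 33, 34, 84, 59, 21, 40, 81, 10, 96, 53, 24, 89, 6, 98, 52, 75, 13, 44, 79, 11, 45, 28, 87, 7, 47, 27, 37, 32, 85, 8, 97, 2, 100, 51, 25, 38, 82, 60, 71, 15, 43, 29, 36, 83, 9, 46, 78, 62, 70, 66, 68, 67, 17, 42, 80, 61, 20, 91, 5, 48, 77, 12, 95, 3, 49, 26, 88, 57, 22, 90, 56, 73, 14, 94, 54, 74, 64, 69, 16, 93, 4, 99, 1]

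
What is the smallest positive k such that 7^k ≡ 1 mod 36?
Powers of 7 mod 36: 7^1≡7, 7^2≡13, 7^3≡19, 7^4≡25, 7^5≡31, 7^6≡1. So the order of 7 is 6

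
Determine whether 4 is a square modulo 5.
By Euler's criterion: 4^{2} ≡ 1 (mod 5). Since this equals 1, 4 is a QR.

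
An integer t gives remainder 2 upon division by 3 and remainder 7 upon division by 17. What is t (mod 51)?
M = 3 × 17 = 51. M₁ = 17, y₁ ≡ 2 (mod 3). M₂ = 3, y₂ ≡ 6 (mod 17). t = 2×17×2 + 7×3×6 ≡ 41 (mod 51)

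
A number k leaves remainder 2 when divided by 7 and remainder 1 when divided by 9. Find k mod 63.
M = 7 × 9 = 63. M₁ = 9, y₁ ≡ 4 mod 7. M₂ = 7, y₂ ≡ 4 mod 9. k = 2×9×4 + 1×7×4 ≡ 37 mod 63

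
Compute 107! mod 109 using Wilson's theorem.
(108)! = (107)! × (108) ≡ -1 mod 109. So (107)! ≡ -1 × (108)^(-1) ≡ (-1)×(-1) = 1 mod 109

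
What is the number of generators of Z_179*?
Number of primitive roots mod 179 = φ(p-1) = φ(178) = 88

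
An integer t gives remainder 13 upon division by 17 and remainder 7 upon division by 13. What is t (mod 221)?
M = 17 × 13 = 221. M₁ = 13, y₁ ≡ 4 (mod 17). M₂ = 17, y₂ ≡ 10 (mod 13). t = 13×13×4 + 7×17×10 ≡ 98 (mod 221)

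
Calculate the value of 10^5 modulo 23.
By repeated squaring mod 23: 10^{1}≡10, 10^{2}≡8, 10^{4}≡18. Then 10^{5} = 10^{4+1} ≡ 18 × 10 ≡ 19 mod 23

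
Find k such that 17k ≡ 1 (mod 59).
Since 59 is prime, by Fermat 17^(-1) ≡ 17^{57} ≡ 7 (mod 59). Verify: 17 × 7 = 119 ≡ 1 (mod 59)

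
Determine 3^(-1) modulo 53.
Since 53 is prime, by Fermat 3^(-1) ≡ 3^{51} ≡ 18 mod 53. Verify: 3 × 18 = 54 ≡ 1 mod 53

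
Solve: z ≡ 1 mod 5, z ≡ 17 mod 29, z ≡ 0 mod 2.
M = 5 × 29 × 2 = 290. M₁ = 58, y₁ ≡ 2 mod 5. M₂ = 10, y₂ ≡ 3 mod 29. M₃ = 145, y₃ ≡ 1 mod 2. z = 1×58×2 + 17×10×3 + 0×145×1 ≡ 46 mod 290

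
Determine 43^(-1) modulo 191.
Since 191 is prime, by Fermat 43^(-1) ≡ 43^{189} ≡ 40 mod 191. Verify: 43 × 40 = 1720 ≡ 1 mod 191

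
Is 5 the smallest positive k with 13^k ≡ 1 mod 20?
Powers of 13 mod 20: 13^1≡13, 13^2≡9, 13^3≡17, 13^4≡1. Already 13^4≡1, so the order is 4 < 5. No, the actual order is 4.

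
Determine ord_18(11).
Powers of 11 mod 18: 11^1≡11, 11^2≡13, 11^3≡17, 11^4≡7, 11^5≡5, 11^6≡1. ord_18(11) = 6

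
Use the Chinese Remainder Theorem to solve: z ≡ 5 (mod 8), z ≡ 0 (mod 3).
M = 8 × 3 = 24. M₁ = 3, y₁ ≡ 3 (mod 8). M₂ = 8, y₂ ≡ 2 (mod 3). z = 5×3×3 + 0×8×2 ≡ 21 (mod 24)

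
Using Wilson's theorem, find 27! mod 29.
(28)! = (27)! × (28) ≡ -1 mod 29. So (27)! ≡ -1 × (28)^(-1) ≡ (-1)×(-1) = 1 mod 29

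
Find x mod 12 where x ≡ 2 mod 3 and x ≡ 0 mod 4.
M = 3 × 4 = 12. M₁ = 4, y₁ ≡ 1 mod 3. M₂ = 3, y₂ ≡ 3 mod 4. x = 2×4×1 + 0×3×3 ≡ 8 mod 12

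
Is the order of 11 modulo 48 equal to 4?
Powers of 11 mod 48: 11^1≡11, 11^2≡25, 11^3≡35, 11^4≡1. First k with 11^k≡1 is k=4. Yes, ord_48(11) = 4.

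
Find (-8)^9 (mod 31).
By repeated squaring (mod 31): (-8)^{1}≡23, (-8)^{2}≡2, (-8)^{4}≡4, (-8)^{8}≡16. Then (-8)^{9} = (-8)^{8+1} ≡ 16 × 23 ≡ 27 (mod 31)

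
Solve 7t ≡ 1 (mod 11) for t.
Since 11 is prime, by Fermat 7^(-1) ≡ 7^{9} ≡ 8 (mod 11). Verify: 7 × 8 = 56 ≡ 1 (mod 11)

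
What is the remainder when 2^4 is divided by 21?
2^{4} = 16 ≡ 16 (mod 21)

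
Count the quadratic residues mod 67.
The squaring map on Z_67* is 2-to-1, so there are (66)/2 = 33 QRs.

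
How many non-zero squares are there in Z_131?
For prime 131, there are (p-1)/2 = (131-1)/2 = 65 quadratic residues (excluding 0).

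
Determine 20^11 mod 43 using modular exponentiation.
By repeated squaring (mod 43): 20^{1}≡20, 20^{2}≡13, 20^{4}≡40, 20^{8}≡9. Then 20^{11} = 20^{8+2+1} ≡ 9 × 13 × 20 ≡ 18 (mod 43)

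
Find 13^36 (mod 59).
By repeated squaring (mod 59): 13^{1}≡13, 13^{2}≡51, 13^{4}≡5, 13^{8}≡25, 13^{16}≡35, 13^{32}≡45. Then 13^{36} = 13^{32+4} ≡ 45 × 5 ≡ 48 (mod 59)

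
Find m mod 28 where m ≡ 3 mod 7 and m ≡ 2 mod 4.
M = 7 × 4 = 28. M₁ = 4, y₁ ≡ 2 mod 7. M₂ = 7, y₂ ≡ 3 mod 4. m = 3×4×2 + 2×7×3 ≡ 10 mod 28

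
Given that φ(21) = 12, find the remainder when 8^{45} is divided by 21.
By Euler: 8^{12} ≡ 1 (mod 21) since gcd(8, 21) = 1. 45 = 3×12 + 9. So 8^{45} ≡ 8^{9} ≡ 8 (mod 21)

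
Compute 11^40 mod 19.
Using Fermat: 11^{18} ≡ 1 mod 19. 40 ≡ 4 mod 18. So 11^{40} ≡ 11^{4} ≡ 11 mod 19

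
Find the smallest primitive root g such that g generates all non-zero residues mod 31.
g = 3. For each prime q|30: 3^{15}≡30, 3^{10}≡25, 3^{6}≡16, none ≡ 1, so ord_31(3) = 30 and 3 is a primitive root.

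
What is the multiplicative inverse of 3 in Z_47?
Since 47 is prime, by Fermat 3^(-1) ≡ 3^{45} ≡ 16 mod 47. Verify: 3 × 16 = 48 ≡ 1 mod 47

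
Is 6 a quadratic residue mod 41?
By Euler's criterion: 6^{20} ≡ 40 mod 41. Since this equals -1 (≡ 40), 6 is not a QR.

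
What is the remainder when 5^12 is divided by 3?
Using Fermat: 5^{2} ≡ 1 mod 3. 12 ≡ 0 mod 2. So 5^{12} ≡ 5^{0} ≡ 1 mod 3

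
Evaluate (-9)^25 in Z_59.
By repeated squaring mod 59: (-9)^{1}≡50, (-9)^{2}≡22, (-9)^{4}≡12, (-9)^{8}≡26, (-9)^{16}≡27. Then (-9)^{25} = (-9)^{16+8+1} ≡ 27 × 26 × 50 ≡ 54 mod 59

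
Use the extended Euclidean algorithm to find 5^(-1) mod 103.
Extended GCD: 5(-41) + 103(2) = 1. So 5^(-1) ≡ -41 ≡ 62 mod 103. Verify: 5 × 62 = 310 ≡ 1 mod 103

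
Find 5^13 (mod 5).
By repeated squaring (mod 5): 5^{1}≡0, 5^{2}≡0, 5^{4}≡0, 5^{8}≡0. Then 5^{13} = 5^{8+4+1} ≡ 0 × 0 × 0 ≡ 0 (mod 5)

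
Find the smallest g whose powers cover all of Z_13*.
g = 2. For each prime q|12: 2^{6}≡12, 2^{4}≡3, none ≡ 1, so ord_13(2) = 12 and 2 is a primitive root.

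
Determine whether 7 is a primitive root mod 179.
ord_179(7) divides 178. For each prime q|178: 7^{89}≡178, 7^{2}≡49, none ≡ 1. So 7 has order 178 and is a primitive root mod 179.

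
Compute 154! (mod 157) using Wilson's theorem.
(156)! = (154)! × (155) × (156) ≡ -1 (mod 157). So (154)! ≡ -1 × [(156)(155)]^(-1) ≡ 78 (mod 157)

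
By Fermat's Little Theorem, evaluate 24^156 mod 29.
By Fermat: 24^{28} ≡ 1 mod 29. 156 = 5×28 + 16. So 24^{156} ≡ 24^{16} ≡ 25 mod 29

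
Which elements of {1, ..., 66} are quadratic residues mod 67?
Squares in Z_67*: {1, 4, 6, 9, 10, 14, 15, 16, 17, 19, 21, 22, 23, 24, 25, 26, 29, 33, 35, 36, 37, 39, 40, 47, 49, 54, 55, 56, 59, 60, 62, 64, 65}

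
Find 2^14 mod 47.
By repeated squaring mod 47: 2^{1}≡2, 2^{2}≡4, 2^{4}≡16, 2^{8}≡21. Then 2^{14} = 2^{8+4+2} ≡ 21 × 16 × 4 ≡ 28 mod 47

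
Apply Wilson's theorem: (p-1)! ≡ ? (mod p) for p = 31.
By Wilson's theorem, (30)! ≡ -1 ≡ 30 mod 31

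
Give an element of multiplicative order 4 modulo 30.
7 has order 4 mod 30 since 7^{4} ≡ 1 mod 30 and no smaller power works.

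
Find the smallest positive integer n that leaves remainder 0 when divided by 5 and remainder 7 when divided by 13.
M = 5 × 13 = 65. M₁ = 13, y₁ ≡ 2 (mod 5). M₂ = 5, y₂ ≡ 8 (mod 13). n = 0×13×2 + 7×5×8 ≡ 20 (mod 65)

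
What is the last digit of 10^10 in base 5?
By repeated squaring mod 5: 10^{1}≡0, 10^{2}≡0, 10^{4}≡0, 10^{8}≡0. Then 10^{10} = 10^{8+2} ≡ 0 × 0 ≡ 0 mod 5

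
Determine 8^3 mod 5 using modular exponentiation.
8^{3} = 512 ≡ 2 (mod 5)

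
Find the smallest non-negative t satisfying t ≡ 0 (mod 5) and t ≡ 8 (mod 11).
M = 5 × 11 = 55. M₁ = 11, y₁ ≡ 1 (mod 5). M₂ = 5, y₂ ≡ 9 (mod 11). t = 0×11×1 + 8×5×9 ≡ 30 (mod 55)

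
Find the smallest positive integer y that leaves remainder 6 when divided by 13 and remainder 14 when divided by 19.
M = 13 × 19 = 247. M₁ = 19, y₁ ≡ 11 (mod 13). M₂ = 13, y₂ ≡ 3 (mod 19). y = 6×19×11 + 14×13×3 ≡ 71 (mod 247)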